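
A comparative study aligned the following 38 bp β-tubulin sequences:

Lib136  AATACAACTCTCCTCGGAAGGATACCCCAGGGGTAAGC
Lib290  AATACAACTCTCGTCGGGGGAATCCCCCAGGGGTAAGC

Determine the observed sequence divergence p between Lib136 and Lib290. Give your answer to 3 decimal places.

0.132

Differing sites — 13:C/G; 18:A/G; 19:A/G; 21:G/A; 24:A/C.
There are 5 differences over 38 sites, so p = 5/38 = 0.132.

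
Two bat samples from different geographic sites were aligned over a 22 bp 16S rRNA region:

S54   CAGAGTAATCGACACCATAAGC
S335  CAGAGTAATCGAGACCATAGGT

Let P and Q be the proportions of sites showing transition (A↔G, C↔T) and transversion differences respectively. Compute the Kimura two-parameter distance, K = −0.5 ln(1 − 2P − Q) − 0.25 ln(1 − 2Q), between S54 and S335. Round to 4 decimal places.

Mismatches occur at site 13 (C↔G, transversion), site 20 (A↔G, transition), site 22 (C↔T, transition).
Of the 3 differences, 2 transitions and 1 transversion over 22 sites: P = 2/22 = 0.090909, Q = 1/22 = 0.045455.
d = −0.5·ln(0.772727) − 0.25·ln(0.909090) = −0.5·(-0.257829) − 0.25·(-0.095311) = 0.1527.

0.1527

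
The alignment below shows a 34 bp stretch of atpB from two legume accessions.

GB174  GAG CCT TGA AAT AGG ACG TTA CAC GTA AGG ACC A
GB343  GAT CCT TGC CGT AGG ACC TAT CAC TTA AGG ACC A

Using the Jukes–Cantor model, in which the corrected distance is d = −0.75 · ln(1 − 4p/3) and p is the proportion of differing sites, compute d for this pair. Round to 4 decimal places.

Differing sites — 3:G/T; 9:A/C; 10:A/C; 11:A/G; 18:G/C; 20:T/A; 21:A/T; 25:G/T.
p = 8/34 = 0.235294.
d = −0.75 · ln(1 − (4/3)·0.235294) = −0.75 · ln(0.686275) = −0.75 · (-0.376477) = 0.2824.

0.2824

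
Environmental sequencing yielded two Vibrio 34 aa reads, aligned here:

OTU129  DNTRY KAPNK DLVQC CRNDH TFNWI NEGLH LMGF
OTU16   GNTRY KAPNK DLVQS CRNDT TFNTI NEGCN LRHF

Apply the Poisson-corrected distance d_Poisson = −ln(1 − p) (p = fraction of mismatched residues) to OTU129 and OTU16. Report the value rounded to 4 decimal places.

Differing sites — 1:D/G; 15:C/S; 20:H/T; 24:W/T; 29:L/C; 30:H/N; 32:M/R; 33:G/H.
p = 8/34 = 0.235294.
d = −ln(1 − 0.235294) = −ln(0.764706) = 0.2683.

0.2683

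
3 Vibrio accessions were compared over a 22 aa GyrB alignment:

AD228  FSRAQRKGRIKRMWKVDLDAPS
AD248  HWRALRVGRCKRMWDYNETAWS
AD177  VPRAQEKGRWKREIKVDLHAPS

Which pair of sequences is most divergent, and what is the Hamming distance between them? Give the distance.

Pairwise Hamming distances:
  AD228 vs AD248: 11
  AD228 vs AD177: 7
  AD248 vs AD177: 14
The largest is 14, between AD248 and AD177.

14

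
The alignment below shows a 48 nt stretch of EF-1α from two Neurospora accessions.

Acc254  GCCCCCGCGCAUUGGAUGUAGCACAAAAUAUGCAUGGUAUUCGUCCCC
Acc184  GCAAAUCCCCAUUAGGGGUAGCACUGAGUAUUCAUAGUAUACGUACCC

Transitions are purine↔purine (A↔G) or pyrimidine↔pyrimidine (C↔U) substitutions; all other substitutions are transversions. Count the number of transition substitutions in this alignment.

6

Differing sites — 3:C/A (Tv); 4:C/A (Tv); 5:C/A (Tv); 6:C/U (Ti); 7:G/C (Tv); 9:G/C (Tv); 14:G/A (Ti); 16:A/G (Ti); 17:U/G (Tv); 25:A/U (Tv); 26:A/G (Ti); 28:A/G (Ti); 32:G/U (Tv); 36:G/A (Ti); 41:U/A (Tv); 45:C/A (Tv).
Of the 16 differences, 6 transitions and 10 transversions, so the answer is 6.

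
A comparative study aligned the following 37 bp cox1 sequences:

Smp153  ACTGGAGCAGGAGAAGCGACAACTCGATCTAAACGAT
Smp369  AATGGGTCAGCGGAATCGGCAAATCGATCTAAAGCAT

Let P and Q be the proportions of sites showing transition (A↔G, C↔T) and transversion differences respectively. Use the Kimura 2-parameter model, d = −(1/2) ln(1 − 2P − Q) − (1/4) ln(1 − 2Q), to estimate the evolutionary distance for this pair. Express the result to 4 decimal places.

Differing sites — 2:C/A (Tv); 6:A/G (Ti); 7:G/T (Tv); 11:G/C (Tv); 12:A/G (Ti); 16:G/T (Tv); 19:A/G (Ti); 23:C/A (Tv); 34:C/G (Tv); 35:G/C (Tv).
Of the 10 differences, 3 transitions and 7 transversions over 37 sites: P = 3/37 = 0.081081, Q = 7/37 = 0.189189.
d = −0.5·ln(0.648649) − 0.25·ln(0.621622) = −0.5·(-0.432864) − 0.25·(-0.475423) = 0.3353.

0.3353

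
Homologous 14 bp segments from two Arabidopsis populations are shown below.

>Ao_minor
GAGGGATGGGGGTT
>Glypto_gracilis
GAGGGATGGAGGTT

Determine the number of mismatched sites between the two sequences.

1

Differing sites — 10:G/A.
That gives 1 mismatch out of 14 aligned sites, so the Hamming distance is 1.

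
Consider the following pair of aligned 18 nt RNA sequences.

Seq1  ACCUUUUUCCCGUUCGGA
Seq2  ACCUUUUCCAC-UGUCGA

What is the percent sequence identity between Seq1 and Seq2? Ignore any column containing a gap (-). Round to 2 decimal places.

70.59%

Excluding the 1 gap column leaves 17 comparable sites.
Differing sites — 8:U/C; 10:C/A; 14:U/G; 15:C/U; 16:G/C.
12 of the 17 comparable sites match, so the percent identity is 12/17 × 100 = 70.59%.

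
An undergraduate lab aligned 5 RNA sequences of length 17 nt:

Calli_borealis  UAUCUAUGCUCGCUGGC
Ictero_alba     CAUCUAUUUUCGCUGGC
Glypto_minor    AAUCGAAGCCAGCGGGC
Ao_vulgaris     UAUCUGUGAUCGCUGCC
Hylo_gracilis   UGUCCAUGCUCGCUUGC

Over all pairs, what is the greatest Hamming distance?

Pairwise Hamming distances:
  Calli_borealis vs Ictero_alba: 3
  Calli_borealis vs Glypto_minor: 6
  Calli_borealis vs Ao_vulgaris: 3
  Calli_borealis vs Hylo_gracilis: 3
  Ictero_alba vs Glypto_minor: 8
  Ictero_alba vs Ao_vulgaris: 5
  Ictero_alba vs Hylo_gracilis: 6
  Glypto_minor vs Ao_vulgaris: 9
  Glypto_minor vs Hylo_gracilis: 8
  Ao_vulgaris vs Hylo_gracilis: 6
The largest is 9, between Glypto_minor and Ao_vulgaris.

9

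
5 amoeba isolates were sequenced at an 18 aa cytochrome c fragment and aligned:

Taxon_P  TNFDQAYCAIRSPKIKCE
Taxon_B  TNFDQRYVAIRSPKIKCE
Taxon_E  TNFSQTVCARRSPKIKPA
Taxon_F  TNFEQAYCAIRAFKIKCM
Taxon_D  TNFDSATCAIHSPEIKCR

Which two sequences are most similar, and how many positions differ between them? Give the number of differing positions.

Pairwise Hamming distances:
  Taxon_P vs Taxon_B: 2
  Taxon_P vs Taxon_E: 6
  Taxon_P vs Taxon_F: 4
  Taxon_P vs Taxon_D: 5
  Taxon_B vs Taxon_E: 7
  Taxon_B vs Taxon_F: 6
  Taxon_B vs Taxon_D: 7
  Taxon_E vs Taxon_F: 8
  Taxon_E vs Taxon_D: 9
  Taxon_F vs Taxon_D: 8
The smallest is 2, between Taxon_P and Taxon_B.

2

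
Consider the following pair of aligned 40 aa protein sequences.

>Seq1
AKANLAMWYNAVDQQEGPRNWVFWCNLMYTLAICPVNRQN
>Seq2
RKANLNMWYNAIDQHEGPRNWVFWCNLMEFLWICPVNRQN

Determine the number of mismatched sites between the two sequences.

Mismatches occur at site 1 (A/R), site 6 (A/N), site 12 (V/I), site 15 (Q/H), site 29 (Y/E), site 30 (T/F), site 32 (A/W).
That gives 7 mismatches out of 40 aligned sites, so the Hamming distance is 7.

7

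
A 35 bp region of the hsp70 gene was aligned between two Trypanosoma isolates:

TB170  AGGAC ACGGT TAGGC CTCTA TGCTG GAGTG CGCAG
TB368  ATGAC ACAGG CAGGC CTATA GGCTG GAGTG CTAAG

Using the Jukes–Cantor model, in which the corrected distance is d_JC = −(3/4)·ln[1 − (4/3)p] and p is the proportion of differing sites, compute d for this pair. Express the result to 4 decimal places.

0.2726

The sequences differ at positions 2 (G/T), 8 (G/A), 10 (T/G), 11 (T/C), 18 (C/A), 21 (T/G), 32 (G/T), 33 (C/A).
p = 8/35 = 0.228571.
d = −0.75 · ln(1 − (4/3)·0.228571) = −0.75 · ln(0.695239) = −0.75 · (-0.363500) = 0.2726.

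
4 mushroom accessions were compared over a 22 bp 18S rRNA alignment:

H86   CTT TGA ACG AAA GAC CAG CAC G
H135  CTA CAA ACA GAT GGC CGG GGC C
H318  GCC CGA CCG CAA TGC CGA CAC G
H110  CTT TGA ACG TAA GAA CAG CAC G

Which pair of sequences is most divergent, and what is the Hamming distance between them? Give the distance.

Pairwise Hamming distances:
  H86 vs H135: 11
  H86 vs H318: 10
  H86 vs H110: 2
  H135 vs H318: 13
  H135 vs H110: 12
  H318 vs H110: 11
The largest is 13, between H135 and H318.

13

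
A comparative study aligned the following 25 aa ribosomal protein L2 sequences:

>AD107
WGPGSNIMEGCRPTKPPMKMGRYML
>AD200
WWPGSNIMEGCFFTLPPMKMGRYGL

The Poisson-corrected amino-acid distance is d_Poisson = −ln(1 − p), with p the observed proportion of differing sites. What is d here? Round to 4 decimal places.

The sequences differ at positions 2 (G/W), 12 (R/F), 13 (P/F), 15 (K/L), 24 (M/G).
p = 5/25 = 0.200000.
d = −ln(1 − 0.200000) = −ln(0.800000) = 0.2231.

0.2231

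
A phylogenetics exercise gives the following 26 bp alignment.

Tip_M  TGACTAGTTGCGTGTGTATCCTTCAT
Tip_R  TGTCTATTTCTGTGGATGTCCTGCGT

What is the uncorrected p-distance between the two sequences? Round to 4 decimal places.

Mismatches occur at site 3 (A↔T), site 7 (G↔T), site 10 (G↔C), site 11 (C↔T), site 15 (T↔G), site 16 (G↔A), site 18 (A↔G), site 23 (T↔G), site 25 (A↔G).
There are 9 differences over 26 sites, so p = 9/26 = 0.3462.

0.3462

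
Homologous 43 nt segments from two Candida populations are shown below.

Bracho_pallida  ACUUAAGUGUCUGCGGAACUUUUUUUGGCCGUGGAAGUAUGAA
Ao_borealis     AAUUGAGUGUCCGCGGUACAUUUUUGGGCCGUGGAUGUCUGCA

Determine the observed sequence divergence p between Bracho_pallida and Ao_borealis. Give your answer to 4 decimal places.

0.2093

Mismatches occur at site 2 (C→A), site 5 (A→G), site 12 (U→C), site 17 (A→U), site 20 (U→A), site 26 (U→G), site 36 (A→U), site 39 (A→C), site 42 (A→C).
There are 9 differences over 43 sites, so p = 9/43 = 0.2093.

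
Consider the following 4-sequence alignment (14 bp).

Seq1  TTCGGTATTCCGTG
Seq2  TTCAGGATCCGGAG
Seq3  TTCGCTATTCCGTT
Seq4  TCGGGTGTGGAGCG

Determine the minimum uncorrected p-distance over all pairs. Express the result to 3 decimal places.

Pairwise Hamming distances:
  Seq1 vs Seq2: 5
  Seq1 vs Seq3: 2
  Seq1 vs Seq4: 7
  Seq2 vs Seq3: 7
  Seq2 vs Seq4: 9
  Seq3 vs Seq4: 9
The smallest is 2 mismatches, between Seq1 and Seq3; p = 2/14 = 0.143.

0.143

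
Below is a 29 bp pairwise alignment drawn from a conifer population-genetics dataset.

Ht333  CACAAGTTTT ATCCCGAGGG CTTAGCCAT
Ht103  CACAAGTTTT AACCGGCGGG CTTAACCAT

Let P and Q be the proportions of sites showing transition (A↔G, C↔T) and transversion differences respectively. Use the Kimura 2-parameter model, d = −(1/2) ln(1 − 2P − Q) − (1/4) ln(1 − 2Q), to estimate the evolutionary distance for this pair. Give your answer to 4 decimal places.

Mismatches occur at site 12 (T→A, transversion), site 15 (C→G, transversion), site 17 (A→C, transversion), site 25 (G→A, transition).
Of the 4 differences, 1 transition and 3 transversions over 29 sites: P = 1/29 = 0.034483, Q = 3/29 = 0.103448.
d = −0.5·ln(0.827586) − 0.25·ln(0.793104) = −0.5·(-0.189242) − 0.25·(-0.231801) = 0.1526.

0.1526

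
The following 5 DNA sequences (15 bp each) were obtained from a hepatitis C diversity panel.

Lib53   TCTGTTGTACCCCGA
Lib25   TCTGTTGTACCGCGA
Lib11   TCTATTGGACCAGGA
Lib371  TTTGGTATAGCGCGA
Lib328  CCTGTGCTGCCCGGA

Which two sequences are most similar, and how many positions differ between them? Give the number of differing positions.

Pairwise Hamming distances:
  Lib53 vs Lib25: 1
  Lib53 vs Lib11: 4
  Lib53 vs Lib371: 5
  Lib53 vs Lib328: 5
  Lib25 vs Lib11: 4
  Lib25 vs Lib371: 4
  Lib25 vs Lib328: 6
  Lib11 vs Lib371: 8
  Lib11 vs Lib328: 7
  Lib371 vs Lib328: 9
The smallest is 1, between Lib53 and Lib25.

1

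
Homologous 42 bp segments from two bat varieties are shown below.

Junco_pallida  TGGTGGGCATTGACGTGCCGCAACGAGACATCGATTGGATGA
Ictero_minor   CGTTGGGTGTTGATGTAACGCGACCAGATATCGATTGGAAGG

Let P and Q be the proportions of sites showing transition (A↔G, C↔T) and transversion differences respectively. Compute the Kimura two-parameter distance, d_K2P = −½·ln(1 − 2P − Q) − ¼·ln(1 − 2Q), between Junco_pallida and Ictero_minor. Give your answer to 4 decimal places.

0.3761

The sequences differ at positions 1 (T/C, transition), 3 (G/T, transversion), 8 (C/T, transition), 9 (A/G, transition), 14 (C/T, transition), 17 (G/A, transition), 18 (C/A, transversion), 22 (A/G, transition), 25 (G/C, transversion), 29 (C/T, transition), 40 (T/A, transversion), 42 (A/G, transition).
Of the 12 differences, 8 transitions and 4 transversions over 42 sites: P = 8/42 = 0.190476, Q = 4/42 = 0.095238.
d = −0.5·ln(0.523810) − 0.25·ln(0.809524) = −0.5·(-0.646626) − 0.25·(-0.211309) = 0.3761.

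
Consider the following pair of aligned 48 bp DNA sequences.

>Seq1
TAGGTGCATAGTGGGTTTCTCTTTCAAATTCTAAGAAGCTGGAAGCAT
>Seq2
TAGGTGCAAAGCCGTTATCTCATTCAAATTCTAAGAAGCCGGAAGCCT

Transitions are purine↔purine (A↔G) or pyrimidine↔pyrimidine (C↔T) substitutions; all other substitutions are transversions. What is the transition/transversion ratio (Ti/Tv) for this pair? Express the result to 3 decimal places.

0.333

Mismatches occur at site 9 (T/A, transversion), site 12 (T/C, transition), site 13 (G/C, transversion), site 15 (G/T, transversion), site 17 (T/A, transversion), site 22 (T/A, transversion), site 40 (T/C, transition), site 47 (A/C, transversion).
Of the 8 differences, 2 transitions and 6 transversions, so Ti/Tv = 2/6 = 0.333.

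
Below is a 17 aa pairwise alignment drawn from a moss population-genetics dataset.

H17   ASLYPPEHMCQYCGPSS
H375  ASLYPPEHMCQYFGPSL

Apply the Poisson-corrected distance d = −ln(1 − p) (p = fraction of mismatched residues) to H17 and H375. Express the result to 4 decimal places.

Differing sites — 13:C/F; 17:S/L.
p = 2/17 = 0.117647.
d = −ln(1 − 0.117647) = −ln(0.882353) = 0.1252.

0.1252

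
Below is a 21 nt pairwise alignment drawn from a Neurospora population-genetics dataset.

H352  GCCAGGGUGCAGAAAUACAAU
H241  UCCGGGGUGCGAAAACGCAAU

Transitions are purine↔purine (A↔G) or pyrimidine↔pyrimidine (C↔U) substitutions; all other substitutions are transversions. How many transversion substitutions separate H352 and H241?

The sequences differ at positions 1 (G/U, transversion), 4 (A/G, transition), 11 (A/G, transition), 12 (G/A, transition), 16 (U/C, transition), 17 (A/G, transition).
Of the 6 differences, 5 transitions and 1 transversion, so the answer is 1.

1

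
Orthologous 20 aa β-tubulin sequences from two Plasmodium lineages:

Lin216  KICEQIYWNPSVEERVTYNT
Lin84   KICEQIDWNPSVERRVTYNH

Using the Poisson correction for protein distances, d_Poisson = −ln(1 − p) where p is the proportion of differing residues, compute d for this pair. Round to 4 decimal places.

0.1625

Differing sites — 7:Y/D; 14:E/R; 20:T/H.
p = 3/20 = 0.150000.
d = −ln(1 − 0.150000) = −ln(0.850000) = 0.1625.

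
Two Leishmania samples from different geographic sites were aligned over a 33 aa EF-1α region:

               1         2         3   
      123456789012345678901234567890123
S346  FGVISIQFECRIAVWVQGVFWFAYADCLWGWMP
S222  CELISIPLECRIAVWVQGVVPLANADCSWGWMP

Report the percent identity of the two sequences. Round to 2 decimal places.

Differing sites — 1:F/C; 2:G/E; 3:V/L; 7:Q/P; 8:F/L; 20:F/V; 21:W/P; 22:F/L; 24:Y/N; 28:L/S.
23 of the 33 sites match, so the percent identity is 23/33 × 100 = 69.70%.

69.70%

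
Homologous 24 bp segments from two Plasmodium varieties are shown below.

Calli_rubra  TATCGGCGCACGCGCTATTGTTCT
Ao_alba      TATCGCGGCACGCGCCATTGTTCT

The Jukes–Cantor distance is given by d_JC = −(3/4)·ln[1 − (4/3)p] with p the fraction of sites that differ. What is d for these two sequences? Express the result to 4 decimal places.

0.1367

The sequences differ at positions 6 (G/C), 7 (C/G), 16 (T/C).
p = 3/24 = 0.125000.
d = −0.75 · ln(1 − (4/3)·0.125000) = −0.75 · ln(0.833333) = −0.75 · (-0.182322) = 0.1367.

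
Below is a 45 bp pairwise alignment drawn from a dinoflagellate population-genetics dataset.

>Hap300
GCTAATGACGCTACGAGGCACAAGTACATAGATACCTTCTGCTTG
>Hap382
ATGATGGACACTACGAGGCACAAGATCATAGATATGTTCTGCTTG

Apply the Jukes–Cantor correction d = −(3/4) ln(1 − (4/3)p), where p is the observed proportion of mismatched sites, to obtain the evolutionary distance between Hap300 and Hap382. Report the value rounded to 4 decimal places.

0.2635

Differing sites — 1:G/A; 2:C/T; 3:T/G; 5:A/T; 6:T/G; 10:G/A; 25:T/A; 26:A/T; 35:C/T; 36:C/G.
p = 10/45 = 0.222222.
d = −0.75 · ln(1 − (4/3)·0.222222) = −0.75 · ln(0.703704) = −0.75 · (-0.351397) = 0.2635.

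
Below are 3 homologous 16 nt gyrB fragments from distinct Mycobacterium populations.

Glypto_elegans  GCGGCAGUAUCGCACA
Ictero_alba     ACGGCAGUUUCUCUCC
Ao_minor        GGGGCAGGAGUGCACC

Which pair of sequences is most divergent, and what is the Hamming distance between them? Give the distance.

Pairwise Hamming distances:
  Glypto_elegans vs Ictero_alba: 5
  Glypto_elegans vs Ao_minor: 5
  Ictero_alba vs Ao_minor: 8
The largest is 8, between Ictero_alba and Ao_minor.

8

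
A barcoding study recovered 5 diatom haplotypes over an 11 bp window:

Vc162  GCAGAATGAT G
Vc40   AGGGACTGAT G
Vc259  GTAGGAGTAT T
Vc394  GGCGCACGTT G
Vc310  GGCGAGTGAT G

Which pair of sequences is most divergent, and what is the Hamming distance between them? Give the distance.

8

Pairwise Hamming distances:
  Vc162 vs Vc40: 4
  Vc162 vs Vc259: 5
  Vc162 vs Vc394: 5
  Vc162 vs Vc310: 3
  Vc40 vs Vc259: 8
  Vc40 vs Vc394: 6
  Vc40 vs Vc310: 3
  Vc259 vs Vc394: 7
  Vc259 vs Vc310: 7
  Vc394 vs Vc310: 4
The largest is 8, between Vc40 and Vc259.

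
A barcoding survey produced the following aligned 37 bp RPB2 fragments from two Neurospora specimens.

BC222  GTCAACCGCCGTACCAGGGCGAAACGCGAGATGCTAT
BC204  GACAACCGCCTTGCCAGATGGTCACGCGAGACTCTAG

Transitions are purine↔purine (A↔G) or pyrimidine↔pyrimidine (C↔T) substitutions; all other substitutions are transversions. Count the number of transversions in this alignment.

The sequences differ at positions 2 (T/A, transversion), 11 (G/T, transversion), 13 (A/G, transition), 18 (G/A, transition), 19 (G/T, transversion), 20 (C/G, transversion), 22 (A/T, transversion), 23 (A/C, transversion), 32 (T/C, transition), 33 (G/T, transversion), 37 (T/G, transversion).
Of the 11 differences, 3 transitions and 8 transversions, so the answer is 8.

8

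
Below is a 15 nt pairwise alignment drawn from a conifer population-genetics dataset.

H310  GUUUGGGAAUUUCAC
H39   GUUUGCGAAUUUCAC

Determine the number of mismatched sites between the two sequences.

1

The sequences differ at position 6 (G/C).
That gives 1 mismatch out of 15 aligned sites, so the Hamming distance is 1.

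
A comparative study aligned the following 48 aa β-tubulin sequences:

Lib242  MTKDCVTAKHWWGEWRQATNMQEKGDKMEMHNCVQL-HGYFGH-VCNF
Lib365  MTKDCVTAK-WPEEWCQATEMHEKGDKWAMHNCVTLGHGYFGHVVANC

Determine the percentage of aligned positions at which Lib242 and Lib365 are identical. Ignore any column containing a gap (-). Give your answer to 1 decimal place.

77.8%

Excluding the 3 gap columns leaves 45 comparable sites.
The sequences differ at positions 12 (W/P), 13 (G/E), 16 (R/C), 20 (N/E), 22 (Q/H), 28 (M/W), 29 (E/A), 35 (Q/T), 46 (C/A), 48 (F/C).
35 of the 45 comparable sites match, so the percent identity is 35/45 × 100 = 77.8%.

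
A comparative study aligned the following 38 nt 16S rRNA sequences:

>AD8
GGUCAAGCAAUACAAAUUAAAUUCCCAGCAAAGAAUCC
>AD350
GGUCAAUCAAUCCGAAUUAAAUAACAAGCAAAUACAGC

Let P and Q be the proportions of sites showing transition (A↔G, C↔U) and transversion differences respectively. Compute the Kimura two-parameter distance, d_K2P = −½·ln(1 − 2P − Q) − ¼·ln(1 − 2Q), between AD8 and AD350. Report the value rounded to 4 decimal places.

The sequences differ at positions 7 (G/U, transversion), 12 (A/C, transversion), 14 (A/G, transition), 23 (U/A, transversion), 24 (C/A, transversion), 26 (C/A, transversion), 33 (G/U, transversion), 35 (A/C, transversion), 36 (U/A, transversion), 37 (C/G, transversion).
Of the 10 differences, 1 transition and 9 transversions over 38 sites: P = 1/38 = 0.026316, Q = 9/38 = 0.236842.
d = −0.5·ln(0.710526) − 0.25·ln(0.526316) = −0.5·(-0.341750) − 0.25·(-0.641853) = 0.3313.

0.3313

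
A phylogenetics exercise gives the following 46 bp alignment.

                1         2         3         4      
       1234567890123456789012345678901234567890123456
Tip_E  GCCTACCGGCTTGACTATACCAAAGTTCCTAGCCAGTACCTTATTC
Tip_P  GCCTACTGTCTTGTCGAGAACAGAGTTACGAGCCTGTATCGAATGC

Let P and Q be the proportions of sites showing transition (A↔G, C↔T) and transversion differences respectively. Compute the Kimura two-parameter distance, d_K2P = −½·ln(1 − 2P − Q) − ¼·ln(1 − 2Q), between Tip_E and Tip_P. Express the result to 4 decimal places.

Mismatches occur at site 7 (C/T, transition), site 9 (G/T, transversion), site 14 (A/T, transversion), site 16 (T/G, transversion), site 18 (T/G, transversion), site 20 (C/A, transversion), site 23 (A/G, transition), site 28 (C/A, transversion), site 30 (T/G, transversion), site 35 (A/T, transversion), site 39 (C/T, transition), site 41 (T/G, transversion), site 42 (T/A, transversion), site 45 (T/G, transversion).
Of the 14 differences, 3 transitions and 11 transversions over 46 sites: P = 3/46 = 0.065217, Q = 11/46 = 0.239130.
d = −0.5·ln(0.630436) − 0.25·ln(0.521740) = −0.5·(-0.461344) − 0.25·(-0.650586) = 0.3933.

0.3933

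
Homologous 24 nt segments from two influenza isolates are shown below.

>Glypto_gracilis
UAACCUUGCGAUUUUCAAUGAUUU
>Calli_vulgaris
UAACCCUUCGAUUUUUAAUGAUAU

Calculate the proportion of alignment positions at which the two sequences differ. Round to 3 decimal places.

0.167

The sequences differ at positions 6 (U/C), 8 (G/U), 16 (C/U), 23 (U/A).
There are 4 differences over 24 sites, so p = 4/24 = 0.167.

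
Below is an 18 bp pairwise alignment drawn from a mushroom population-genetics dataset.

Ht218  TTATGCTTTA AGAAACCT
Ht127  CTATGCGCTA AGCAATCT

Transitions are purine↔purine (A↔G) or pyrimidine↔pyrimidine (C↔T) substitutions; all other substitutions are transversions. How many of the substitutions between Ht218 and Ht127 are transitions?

3

Mismatches occur at site 1 (T→C, transition), site 7 (T→G, transversion), site 8 (T→C, transition), site 13 (A→C, transversion), site 16 (C→T, transition).
Of the 5 differences, 3 transitions and 2 transversions, so the answer is 3.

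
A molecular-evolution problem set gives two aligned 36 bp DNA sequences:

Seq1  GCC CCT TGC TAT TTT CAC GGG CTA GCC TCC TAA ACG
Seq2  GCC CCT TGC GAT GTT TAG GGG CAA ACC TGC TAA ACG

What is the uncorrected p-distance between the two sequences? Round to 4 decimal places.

Mismatches occur at site 10 (T→G), site 13 (T→G), site 16 (C→T), site 18 (C→G), site 23 (T→A), site 25 (G→A), site 29 (C→G).
There are 7 differences over 36 sites, so p = 7/36 = 0.1944.

0.1944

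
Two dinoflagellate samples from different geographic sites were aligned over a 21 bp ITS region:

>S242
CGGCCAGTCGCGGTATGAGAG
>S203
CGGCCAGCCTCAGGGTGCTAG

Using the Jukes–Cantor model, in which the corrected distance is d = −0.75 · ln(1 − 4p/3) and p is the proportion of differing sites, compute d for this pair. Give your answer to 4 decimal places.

0.4408

Mismatches occur at site 8 (T→C), site 10 (G→T), site 12 (G→A), site 14 (T→G), site 15 (A→G), site 18 (A→C), site 19 (G→T).
p = 7/21 = 0.333333.
d = −0.75 · ln(1 − (4/3)·0.333333) = −0.75 · ln(0.555556) = −0.75 · (-0.587786) = 0.4408.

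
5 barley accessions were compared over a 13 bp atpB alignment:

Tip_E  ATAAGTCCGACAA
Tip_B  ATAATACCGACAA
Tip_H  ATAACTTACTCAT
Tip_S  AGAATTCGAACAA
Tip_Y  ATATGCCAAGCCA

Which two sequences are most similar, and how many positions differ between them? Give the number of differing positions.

2

Pairwise Hamming distances:
  Tip_E vs Tip_B: 2
  Tip_E vs Tip_H: 6
  Tip_E vs Tip_S: 4
  Tip_E vs Tip_Y: 6
  Tip_B vs Tip_H: 7
  Tip_B vs Tip_S: 4
  Tip_B vs Tip_Y: 7
  Tip_H vs Tip_S: 7
  Tip_H vs Tip_Y: 8
  Tip_S vs Tip_Y: 7
The smallest is 2, between Tip_E and Tip_B.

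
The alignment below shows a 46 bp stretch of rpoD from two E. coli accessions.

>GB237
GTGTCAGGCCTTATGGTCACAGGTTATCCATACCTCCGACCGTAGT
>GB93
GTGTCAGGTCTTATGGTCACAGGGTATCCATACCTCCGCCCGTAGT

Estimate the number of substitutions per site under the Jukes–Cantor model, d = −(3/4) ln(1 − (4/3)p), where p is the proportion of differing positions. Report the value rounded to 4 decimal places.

Differing sites — 9:C/T; 24:T/G; 39:A/C.
p = 3/46 = 0.065217.
d = −0.75 · ln(1 − (4/3)·0.065217) = −0.75 · ln(0.913044) = −0.75 · (-0.090971) = 0.0682.

0.0682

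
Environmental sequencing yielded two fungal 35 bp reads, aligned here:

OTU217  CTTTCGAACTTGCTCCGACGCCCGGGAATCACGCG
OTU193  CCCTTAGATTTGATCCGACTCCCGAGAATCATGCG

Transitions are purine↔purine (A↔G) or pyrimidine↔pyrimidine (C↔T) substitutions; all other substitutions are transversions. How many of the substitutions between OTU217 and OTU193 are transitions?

The sequences differ at positions 2 (T/C, transition), 3 (T/C, transition), 5 (C/T, transition), 6 (G/A, transition), 7 (A/G, transition), 9 (C/T, transition), 13 (C/A, transversion), 20 (G/T, transversion), 25 (G/A, transition), 32 (C/T, transition).
Of the 10 differences, 8 transitions and 2 transversions, so the answer is 8.

8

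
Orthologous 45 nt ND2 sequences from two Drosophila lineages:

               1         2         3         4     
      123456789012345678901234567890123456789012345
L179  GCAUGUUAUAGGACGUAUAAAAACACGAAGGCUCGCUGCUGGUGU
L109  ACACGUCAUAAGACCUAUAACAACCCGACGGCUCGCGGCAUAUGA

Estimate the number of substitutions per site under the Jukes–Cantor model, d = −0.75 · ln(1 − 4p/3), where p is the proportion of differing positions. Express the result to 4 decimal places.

0.3648

Differing sites — 1:G/A; 4:U/C; 7:U/C; 11:G/A; 15:G/C; 21:A/C; 25:A/C; 29:A/C; 37:U/G; 40:U/A; 41:G/U; 42:G/A; 45:U/A.
p = 13/45 = 0.288889.
d = −0.75 · ln(1 − (4/3)·0.288889) = −0.75 · ln(0.614815) = −0.75 · (-0.486434) = 0.3648.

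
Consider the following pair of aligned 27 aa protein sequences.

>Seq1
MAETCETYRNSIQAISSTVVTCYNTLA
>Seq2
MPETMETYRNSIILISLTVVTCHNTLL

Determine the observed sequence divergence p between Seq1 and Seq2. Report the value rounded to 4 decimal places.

0.2593

Mismatches occur at site 2 (A↔P), site 5 (C↔M), site 13 (Q↔I), site 14 (A↔L), site 17 (S↔L), site 23 (Y↔H), site 27 (A↔L).
There are 7 differences over 27 sites, so p = 7/27 = 0.2593.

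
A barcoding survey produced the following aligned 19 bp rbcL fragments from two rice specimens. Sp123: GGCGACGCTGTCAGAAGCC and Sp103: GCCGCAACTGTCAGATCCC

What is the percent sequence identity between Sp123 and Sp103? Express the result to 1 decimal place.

68.4%

The sequences differ at positions 2 (G/C), 5 (A/C), 6 (C/A), 7 (G/A), 16 (A/T), 17 (G/C).
13 of the 19 sites match, so the percent identity is 13/19 × 100 = 68.4%.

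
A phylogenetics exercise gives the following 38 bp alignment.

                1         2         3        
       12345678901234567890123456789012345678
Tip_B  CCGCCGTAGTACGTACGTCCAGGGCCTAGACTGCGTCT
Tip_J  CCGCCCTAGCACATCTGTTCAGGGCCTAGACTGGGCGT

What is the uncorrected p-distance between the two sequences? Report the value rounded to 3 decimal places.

0.237

The sequences differ at positions 6 (G/C), 10 (T/C), 13 (G/A), 15 (A/C), 16 (C/T), 19 (C/T), 34 (C/G), 36 (T/C), 37 (C/G).
There are 9 differences over 38 sites, so p = 9/38 = 0.237.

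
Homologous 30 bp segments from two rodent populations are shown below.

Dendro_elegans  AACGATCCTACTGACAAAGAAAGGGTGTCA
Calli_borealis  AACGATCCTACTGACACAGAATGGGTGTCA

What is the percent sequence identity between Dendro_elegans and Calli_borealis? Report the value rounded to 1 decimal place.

Mismatches occur at site 17 (A/C), site 22 (A/T).
28 of the 30 sites match, so the percent identity is 28/30 × 100 = 93.3%.

93.3%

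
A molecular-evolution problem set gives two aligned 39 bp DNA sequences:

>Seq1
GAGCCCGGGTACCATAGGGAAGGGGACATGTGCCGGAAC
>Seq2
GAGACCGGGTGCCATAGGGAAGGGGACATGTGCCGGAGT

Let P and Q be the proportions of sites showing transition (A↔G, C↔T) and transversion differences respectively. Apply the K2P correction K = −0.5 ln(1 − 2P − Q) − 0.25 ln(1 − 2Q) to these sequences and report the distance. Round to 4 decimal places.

0.1121

The sequences differ at positions 4 (C/A, transversion), 11 (A/G, transition), 38 (A/G, transition), 39 (C/T, transition).
Of the 4 differences, 3 transitions and 1 transversion over 39 sites: P = 3/39 = 0.076923, Q = 1/39 = 0.025641.
d = −0.5·ln(0.820513) − 0.25·ln(0.948718) = −0.5·(-0.197826) − 0.25·(-0.052644) = 0.1121.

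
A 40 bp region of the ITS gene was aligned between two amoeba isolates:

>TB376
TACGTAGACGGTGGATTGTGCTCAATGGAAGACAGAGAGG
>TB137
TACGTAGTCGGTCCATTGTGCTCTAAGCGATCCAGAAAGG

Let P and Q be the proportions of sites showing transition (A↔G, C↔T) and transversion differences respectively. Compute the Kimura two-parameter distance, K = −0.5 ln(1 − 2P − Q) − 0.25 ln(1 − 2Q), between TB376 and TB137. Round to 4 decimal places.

Differing sites — 8:A/T (Tv); 13:G/C (Tv); 14:G/C (Tv); 24:A/T (Tv); 26:T/A (Tv); 28:G/C (Tv); 29:A/G (Ti); 31:G/T (Tv); 32:A/C (Tv); 37:G/A (Ti).
Of the 10 differences, 2 transitions and 8 transversions over 40 sites: P = 2/40 = 0.050000, Q = 8/40 = 0.200000.
d = −0.5·ln(0.700000) − 0.25·ln(0.600000) = −0.5·(-0.356675) − 0.25·(-0.510826) = 0.3060.

0.3060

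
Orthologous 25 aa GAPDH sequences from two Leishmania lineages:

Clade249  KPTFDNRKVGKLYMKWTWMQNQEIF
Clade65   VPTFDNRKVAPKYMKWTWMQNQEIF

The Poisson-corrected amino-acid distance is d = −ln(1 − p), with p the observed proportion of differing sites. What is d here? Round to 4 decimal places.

Differing sites — 1:K/V; 10:G/A; 11:K/P; 12:L/K.
p = 4/25 = 0.160000.
d = −ln(1 − 0.160000) = −ln(0.840000) = 0.1744.

0.1744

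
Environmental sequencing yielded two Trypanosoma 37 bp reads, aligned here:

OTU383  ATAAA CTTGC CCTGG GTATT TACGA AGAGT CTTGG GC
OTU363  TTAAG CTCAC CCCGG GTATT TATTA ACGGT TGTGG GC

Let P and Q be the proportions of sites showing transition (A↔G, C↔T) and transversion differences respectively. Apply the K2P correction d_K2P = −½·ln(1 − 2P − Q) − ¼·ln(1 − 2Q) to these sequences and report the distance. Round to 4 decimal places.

Differing sites — 1:A/T (Tv); 5:A/G (Ti); 8:T/C (Ti); 9:G/A (Ti); 13:T/C (Ti); 23:C/T (Ti); 24:G/T (Tv); 27:G/C (Tv); 28:A/G (Ti); 31:C/T (Ti); 32:T/G (Tv).
Of the 11 differences, 7 transitions and 4 transversions over 37 sites: P = 7/37 = 0.189189, Q = 4/37 = 0.108108.
d = −0.5·ln(0.513514) − 0.25·ln(0.783784) = −0.5·(-0.666478) − 0.25·(-0.243622) = 0.3941.

0.3941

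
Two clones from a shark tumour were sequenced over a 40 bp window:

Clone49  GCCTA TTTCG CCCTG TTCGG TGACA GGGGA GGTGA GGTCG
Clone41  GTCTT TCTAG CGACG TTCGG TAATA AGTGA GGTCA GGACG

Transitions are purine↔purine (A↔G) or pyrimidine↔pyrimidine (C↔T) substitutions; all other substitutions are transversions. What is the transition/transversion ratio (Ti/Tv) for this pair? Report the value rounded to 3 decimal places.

The sequences differ at positions 2 (C/T, transition), 5 (A/T, transversion), 7 (T/C, transition), 9 (C/A, transversion), 12 (C/G, transversion), 13 (C/A, transversion), 14 (T/C, transition), 22 (G/A, transition), 24 (C/T, transition), 26 (G/A, transition), 28 (G/T, transversion), 34 (G/C, transversion), 38 (T/A, transversion).
Of the 13 differences, 6 transitions and 7 transversions, so Ti/Tv = 6/7 = 0.857.

0.857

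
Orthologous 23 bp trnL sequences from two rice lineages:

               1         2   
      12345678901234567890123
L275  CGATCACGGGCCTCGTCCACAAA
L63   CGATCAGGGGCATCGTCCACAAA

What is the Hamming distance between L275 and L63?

Differing sites — 7:C/G; 12:C/A.
That gives 2 mismatches out of 23 aligned sites, so the Hamming distance is 2.

2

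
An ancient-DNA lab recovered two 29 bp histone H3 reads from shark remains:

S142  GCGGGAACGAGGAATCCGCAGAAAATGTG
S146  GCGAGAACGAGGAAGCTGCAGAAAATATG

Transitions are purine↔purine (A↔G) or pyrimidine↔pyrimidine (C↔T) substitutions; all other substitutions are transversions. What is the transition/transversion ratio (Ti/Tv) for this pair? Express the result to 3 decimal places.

Differing sites — 4:G/A (Ti); 15:T/G (Tv); 17:C/T (Ti); 27:G/A (Ti).
Of the 4 differences, 3 transitions and 1 transversion, so Ti/Tv = 3/1 = 3.000.

3.000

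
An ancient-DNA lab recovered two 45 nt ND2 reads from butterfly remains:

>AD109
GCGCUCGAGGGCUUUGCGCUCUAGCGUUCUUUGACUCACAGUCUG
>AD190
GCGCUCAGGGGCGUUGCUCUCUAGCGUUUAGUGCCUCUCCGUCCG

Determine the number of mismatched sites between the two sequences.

11

The sequences differ at positions 7 (G/A), 8 (A/G), 13 (U/G), 18 (G/U), 29 (C/U), 30 (U/A), 31 (U/G), 34 (A/C), 38 (A/U), 40 (A/C), 44 (U/C).
That gives 11 mismatches out of 45 aligned sites, so the Hamming distance is 11.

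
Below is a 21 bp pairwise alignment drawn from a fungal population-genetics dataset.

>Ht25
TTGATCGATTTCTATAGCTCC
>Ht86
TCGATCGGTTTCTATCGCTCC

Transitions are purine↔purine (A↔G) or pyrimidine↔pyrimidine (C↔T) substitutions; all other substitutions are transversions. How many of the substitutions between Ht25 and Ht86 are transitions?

Mismatches occur at site 2 (T→C, transition), site 8 (A→G, transition), site 16 (A→C, transversion).
Of the 3 differences, 2 transitions and 1 transversion, so the answer is 2.

2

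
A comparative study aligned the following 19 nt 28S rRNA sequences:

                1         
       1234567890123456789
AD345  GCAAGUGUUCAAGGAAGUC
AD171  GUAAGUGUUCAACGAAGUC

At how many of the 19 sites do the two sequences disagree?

2

Differing sites — 2:C/U; 13:G/C.
That gives 2 mismatches out of 19 aligned sites, so the Hamming distance is 2.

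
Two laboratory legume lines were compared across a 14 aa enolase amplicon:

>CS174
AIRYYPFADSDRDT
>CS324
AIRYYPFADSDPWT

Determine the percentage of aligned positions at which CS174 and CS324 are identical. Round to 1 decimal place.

Mismatches occur at site 12 (R↔P), site 13 (D↔W).
12 of the 14 sites match, so the percent identity is 12/14 × 100 = 85.7%.

85.7%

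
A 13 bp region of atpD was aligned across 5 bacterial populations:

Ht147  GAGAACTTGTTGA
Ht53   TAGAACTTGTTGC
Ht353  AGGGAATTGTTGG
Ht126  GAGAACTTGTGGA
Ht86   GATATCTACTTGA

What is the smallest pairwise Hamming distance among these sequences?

1

Pairwise Hamming distances:
  Ht147 vs Ht53: 2
  Ht147 vs Ht353: 5
  Ht147 vs Ht126: 1
  Ht147 vs Ht86: 4
  Ht53 vs Ht353: 5
  Ht53 vs Ht126: 3
  Ht53 vs Ht86: 6
  Ht353 vs Ht126: 6
  Ht353 vs Ht86: 9
  Ht126 vs Ht86: 5
The smallest is 1, between Ht147 and Ht126.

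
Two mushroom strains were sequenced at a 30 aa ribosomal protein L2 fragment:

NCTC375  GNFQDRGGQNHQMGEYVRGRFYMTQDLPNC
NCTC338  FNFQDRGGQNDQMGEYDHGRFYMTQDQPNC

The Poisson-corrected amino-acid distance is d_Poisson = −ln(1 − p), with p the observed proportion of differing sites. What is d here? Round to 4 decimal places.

0.1823

Differing sites — 1:G/F; 11:H/D; 17:V/D; 18:R/H; 27:L/Q.
p = 5/30 = 0.166667.
d = −ln(1 − 0.166667) = −ln(0.833333) = 0.1823.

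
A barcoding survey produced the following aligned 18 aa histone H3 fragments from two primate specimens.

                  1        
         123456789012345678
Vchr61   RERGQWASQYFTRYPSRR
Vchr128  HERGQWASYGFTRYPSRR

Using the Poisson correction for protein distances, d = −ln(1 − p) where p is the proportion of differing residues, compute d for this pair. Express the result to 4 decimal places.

The sequences differ at positions 1 (R/H), 9 (Q/Y), 10 (Y/G).
p = 3/18 = 0.166667.
d = −ln(1 − 0.166667) = −ln(0.833333) = 0.1823.

0.1823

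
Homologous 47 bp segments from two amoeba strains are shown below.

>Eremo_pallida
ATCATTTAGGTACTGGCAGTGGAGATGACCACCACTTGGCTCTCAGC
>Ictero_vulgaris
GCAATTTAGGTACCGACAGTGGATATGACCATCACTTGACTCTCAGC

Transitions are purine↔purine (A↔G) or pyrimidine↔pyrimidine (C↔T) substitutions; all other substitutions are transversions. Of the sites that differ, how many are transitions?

The sequences differ at positions 1 (A/G, transition), 2 (T/C, transition), 3 (C/A, transversion), 14 (T/C, transition), 16 (G/A, transition), 24 (G/T, transversion), 32 (C/T, transition), 39 (G/A, transition).
Of the 8 differences, 6 transitions and 2 transversions, so the answer is 6.

6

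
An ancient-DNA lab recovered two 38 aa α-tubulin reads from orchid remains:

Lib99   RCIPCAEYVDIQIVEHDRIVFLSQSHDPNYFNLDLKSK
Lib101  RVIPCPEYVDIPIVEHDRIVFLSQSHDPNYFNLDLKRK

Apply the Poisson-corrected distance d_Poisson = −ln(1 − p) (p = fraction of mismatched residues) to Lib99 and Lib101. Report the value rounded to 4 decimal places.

0.1112

Mismatches occur at site 2 (C→V), site 6 (A→P), site 12 (Q→P), site 37 (S→R).
p = 4/38 = 0.105263.
d = −ln(1 − 0.105263) = −ln(0.894737) = 0.1112.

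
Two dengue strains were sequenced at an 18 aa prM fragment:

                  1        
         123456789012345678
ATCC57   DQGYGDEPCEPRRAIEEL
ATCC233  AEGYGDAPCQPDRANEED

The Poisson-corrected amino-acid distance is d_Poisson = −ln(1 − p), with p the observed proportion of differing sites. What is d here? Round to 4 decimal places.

0.4925

Mismatches occur at site 1 (D↔A), site 2 (Q↔E), site 7 (E↔A), site 10 (E↔Q), site 12 (R↔D), site 15 (I↔N), site 18 (L↔D).
p = 7/18 = 0.388889.
d = −ln(1 − 0.388889) = −ln(0.611111) = 0.4925.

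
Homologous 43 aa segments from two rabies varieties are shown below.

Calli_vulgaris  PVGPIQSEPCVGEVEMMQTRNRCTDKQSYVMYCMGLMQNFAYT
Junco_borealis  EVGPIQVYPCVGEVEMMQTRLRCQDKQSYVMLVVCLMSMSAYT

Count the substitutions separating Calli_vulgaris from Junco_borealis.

12

Differing sites — 1:P/E; 7:S/V; 8:E/Y; 21:N/L; 24:T/Q; 32:Y/L; 33:C/V; 34:M/V; 35:G/C; 38:Q/S; 39:N/M; 40:F/S.
That gives 12 mismatches out of 43 aligned sites, so the Hamming distance is 12.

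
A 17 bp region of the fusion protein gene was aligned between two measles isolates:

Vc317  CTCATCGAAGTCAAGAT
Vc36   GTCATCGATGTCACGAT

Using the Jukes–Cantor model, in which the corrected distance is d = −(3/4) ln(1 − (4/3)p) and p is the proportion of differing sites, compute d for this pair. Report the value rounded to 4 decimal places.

0.2012

Differing sites — 1:C/G; 9:A/T; 14:A/C.
p = 3/17 = 0.176471.
d = −0.75 · ln(1 − (4/3)·0.176471) = −0.75 · ln(0.764705) = −0.75 · (-0.268265) = 0.2012.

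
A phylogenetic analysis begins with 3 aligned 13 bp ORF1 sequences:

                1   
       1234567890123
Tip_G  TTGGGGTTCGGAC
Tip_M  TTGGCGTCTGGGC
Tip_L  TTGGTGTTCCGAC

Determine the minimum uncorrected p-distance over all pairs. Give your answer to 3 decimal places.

Pairwise Hamming distances:
  Tip_G vs Tip_M: 4
  Tip_G vs Tip_L: 2
  Tip_M vs Tip_L: 5
The smallest is 2 mismatches, between Tip_G and Tip_L; p = 2/13 = 0.154.

0.154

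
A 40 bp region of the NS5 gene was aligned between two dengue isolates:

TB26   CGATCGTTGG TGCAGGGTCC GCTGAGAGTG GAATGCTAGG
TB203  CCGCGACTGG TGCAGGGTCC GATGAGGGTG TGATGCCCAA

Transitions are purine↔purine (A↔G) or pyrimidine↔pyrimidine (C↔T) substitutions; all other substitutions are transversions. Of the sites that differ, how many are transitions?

9

Mismatches occur at site 2 (G↔C, transversion), site 3 (A↔G, transition), site 4 (T↔C, transition), site 5 (C↔G, transversion), site 6 (G↔A, transition), site 7 (T↔C, transition), site 22 (C↔A, transversion), site 27 (A↔G, transition), site 31 (G↔T, transversion), site 32 (A↔G, transition), site 37 (T↔C, transition), site 38 (A↔C, transversion), site 39 (G↔A, transition), site 40 (G↔A, transition).
Of the 14 differences, 9 transitions and 5 transversions, so the answer is 9.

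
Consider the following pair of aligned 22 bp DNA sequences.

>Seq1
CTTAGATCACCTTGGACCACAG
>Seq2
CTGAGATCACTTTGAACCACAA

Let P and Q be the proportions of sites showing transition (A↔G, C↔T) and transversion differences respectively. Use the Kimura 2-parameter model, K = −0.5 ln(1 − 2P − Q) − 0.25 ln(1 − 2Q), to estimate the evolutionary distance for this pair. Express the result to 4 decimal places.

0.2153

Differing sites — 3:T/G (Tv); 11:C/T (Ti); 15:G/A (Ti); 22:G/A (Ti).
Of the 4 differences, 3 transitions and 1 transversion over 22 sites: P = 3/22 = 0.136364, Q = 1/22 = 0.045455.
d = −0.5·ln(0.681817) − 0.25·ln(0.909090) = −0.5·(-0.382994) − 0.25·(-0.095311) = 0.2153.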